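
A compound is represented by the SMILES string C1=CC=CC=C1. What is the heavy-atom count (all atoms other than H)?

Every atom symbol written in the SMILES (organic subset) is one heavy atom; implicit H are not written.
Heavy atoms by element → C:6.
Total: 6.

6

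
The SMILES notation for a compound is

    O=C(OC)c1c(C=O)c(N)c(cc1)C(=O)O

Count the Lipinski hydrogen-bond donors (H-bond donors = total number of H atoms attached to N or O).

3

Donors: find every N or O and count the H atoms it carries.
  atom 1 (O): bond orders sum to 2 → 0 H
  atom 3 (O): bond orders sum to 2 → 0 H
  atom 8 (O): bond orders sum to 2 → 0 H
  atom 10 (N): bond orders sum to 1 → 2 H
  atom 15 (O): bond orders sum to 2 → 0 H
  atom 16 (O): bond orders sum to 1 → 1 H
Lipinski HBD = 3.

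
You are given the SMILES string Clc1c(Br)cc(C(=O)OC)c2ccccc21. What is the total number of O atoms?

2

Scan the SMILES for O atoms (remember two-letter symbols like Cl and Br are single atoms).
Oxygen count: 2.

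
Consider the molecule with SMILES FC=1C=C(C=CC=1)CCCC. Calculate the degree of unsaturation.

4

Degree of unsaturation = (number of rings) + (number of π bonds).
Ring closures in the SMILES: 1.
π bonds: 3 double bonds (each 1 DoU) → 3 DoU from unsaturation.
Total DoU = 1 + 3 = 4.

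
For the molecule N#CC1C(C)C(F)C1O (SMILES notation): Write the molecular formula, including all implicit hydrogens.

C6H8FNO

Walk through each heavy atom and fill implicit hydrogens from standard valence (C 4, N 3, O 2, S 2, halogen 1):
  atom 1: N, bond orders sum to 3 (valence 3) → 0 H
  atom 2: C, bond orders sum to 4 (valence 4) → 0 H
  atom 3: C, bond orders sum to 3 (valence 4) → 1 H
  atom 4: C, bond orders sum to 3 (valence 4) → 1 H
  atom 5: C, bond orders sum to 1 (valence 4) → 3 H
  atom 6: C, bond orders sum to 3 (valence 4) → 1 H
  atom 7: F (halogen, monovalent) → 0 H
  atom 8: C, bond orders sum to 3 (valence 4) → 1 H
  atom 9: O, bond orders sum to 1 (valence 2) → 1 H
Totals → C:6, H:8, F:1, N:1, O:1.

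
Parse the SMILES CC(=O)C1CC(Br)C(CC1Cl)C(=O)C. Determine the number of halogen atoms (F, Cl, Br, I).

Halogen atoms appear at heavy-atom positions 7, 11 (1×Br, 1×Cl).
Other groups present: 2 ketone.
Halogen count: 2.

2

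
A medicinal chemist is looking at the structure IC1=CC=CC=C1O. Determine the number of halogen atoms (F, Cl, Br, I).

1

Halogen atoms appear at heavy-atom position 1 (1×I).
Other groups present: 1 hydroxyl.
Halogen count: 1.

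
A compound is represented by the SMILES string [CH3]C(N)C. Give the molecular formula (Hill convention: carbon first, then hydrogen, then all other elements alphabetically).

Walk through each heavy atom and fill implicit hydrogens from standard valence (C 4, N 3, O 2, S 2, halogen 1):
  atom 1: C with explicit H count 3
  atom 2: C, bond orders sum to 3 (valence 4) → 1 H
  atom 3: N, bond orders sum to 1 (valence 3) → 2 H
  atom 4: C, bond orders sum to 1 (valence 4) → 3 H
Totals → C:3, H:9, N:1.

C3H9N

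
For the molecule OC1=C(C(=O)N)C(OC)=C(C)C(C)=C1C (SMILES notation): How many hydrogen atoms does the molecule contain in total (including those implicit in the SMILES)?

Walk through each heavy atom and fill implicit hydrogens from standard valence (C 4, N 3, O 2, S 2, halogen 1):
  atom 1: O, bond orders sum to 1 (valence 2) → 1 H
  atom 2: C, bond orders sum to 4 (valence 4) → 0 H
  atom 3: C, bond orders sum to 4 (valence 4) → 0 H
  atom 4: C, bond orders sum to 4 (valence 4) → 0 H
  atom 5: O, bond orders sum to 2 (valence 2) → 0 H
  atom 6: N, bond orders sum to 1 (valence 3) → 2 H
  atom 7: C, bond orders sum to 4 (valence 4) → 0 H
  atom 8: O, bond orders sum to 2 (valence 2) → 0 H
  atom 9: C, bond orders sum to 1 (valence 4) → 3 H
  atom 10: C, bond orders sum to 4 (valence 4) → 0 H
  atom 11: C, bond orders sum to 1 (valence 4) → 3 H
  atom 12: C, bond orders sum to 4 (valence 4) → 0 H
  atom 13: C, bond orders sum to 1 (valence 4) → 3 H
  atom 14: C, bond orders sum to 4 (valence 4) → 0 H
  atom 15: C, bond orders sum to 1 (valence 4) → 3 H
Total hydrogens: 15.

15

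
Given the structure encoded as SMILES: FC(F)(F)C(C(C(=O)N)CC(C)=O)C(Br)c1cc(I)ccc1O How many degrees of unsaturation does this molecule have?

Molecular formula: C14H14BrF3INO3.
DoU = (2C + 2 + N − H − X) / 2, where X is the halogen count and O/S are ignored.
    = (2·14 + 2 + 1 − 14 − 5) / 2 = 12 / 2 = 6.

6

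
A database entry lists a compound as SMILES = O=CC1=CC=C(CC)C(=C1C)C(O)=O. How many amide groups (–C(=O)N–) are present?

0

Scan the SMILES for the amide motif — none present.
Groups that are present: 1 aldehyde, 1 carboxylic acid.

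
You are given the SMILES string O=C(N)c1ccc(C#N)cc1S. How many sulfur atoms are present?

Scan the SMILES for S atoms (remember two-letter symbols like Cl and Br are single atoms).
Sulfur count: 1.

1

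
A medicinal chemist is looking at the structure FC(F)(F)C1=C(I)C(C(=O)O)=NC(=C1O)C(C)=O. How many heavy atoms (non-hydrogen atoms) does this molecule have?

Every atom symbol written in the SMILES (organic subset) is one heavy atom; implicit H are not written.
Heavy atoms by element → C:9, F:3, I:1, N:1, O:4.
Total: 18.

18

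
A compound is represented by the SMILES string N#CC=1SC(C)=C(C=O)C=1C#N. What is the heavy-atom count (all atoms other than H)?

12

Every atom symbol written in the SMILES (organic subset) is one heavy atom; implicit H are not written.
Heavy atoms by element → C:8, N:2, O:1, S:1.
Total: 12.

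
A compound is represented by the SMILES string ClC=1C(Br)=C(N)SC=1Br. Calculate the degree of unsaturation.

Molecular formula: C4H2Br2ClNS.
DoU = (2C + 2 + N − H − X) / 2, where X is the halogen count and O/S are ignored.
    = (2·4 + 2 + 1 − 2 − 3) / 2 = 6 / 2 = 3.

3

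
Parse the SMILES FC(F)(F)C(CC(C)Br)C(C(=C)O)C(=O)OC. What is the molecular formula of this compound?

C10H14BrF3O3

Walk through each heavy atom and fill implicit hydrogens from standard valence (C 4, N 3, O 2, S 2, halogen 1):
  atom 1: F (halogen, monovalent) → 0 H
  atom 2: C, bond orders sum to 4 (valence 4) → 0 H
  atom 3: F (halogen, monovalent) → 0 H
  atom 4: F (halogen, monovalent) → 0 H
  atom 5: C, bond orders sum to 3 (valence 4) → 1 H
  atom 6: C, bond orders sum to 2 (valence 4) → 2 H
  atom 7: C, bond orders sum to 3 (valence 4) → 1 H
  atom 8: C, bond orders sum to 1 (valence 4) → 3 H
  atom 9: Br (halogen, monovalent) → 0 H
  atom 10: C, bond orders sum to 3 (valence 4) → 1 H
  atom 11: C, bond orders sum to 4 (valence 4) → 0 H
  atom 12: C, bond orders sum to 2 (valence 4) → 2 H
  atom 13: O, bond orders sum to 1 (valence 2) → 1 H
  atom 14: C, bond orders sum to 4 (valence 4) → 0 H
  atom 15: O, bond orders sum to 2 (valence 2) → 0 H
  atom 16: O, bond orders sum to 2 (valence 2) → 0 H
  atom 17: C, bond orders sum to 1 (valence 4) → 3 H
Totals → C:10, H:14, Br:1, F:3, O:3.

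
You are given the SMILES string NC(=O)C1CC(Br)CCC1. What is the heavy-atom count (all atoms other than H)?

Every atom symbol written in the SMILES (organic subset) is one heavy atom; implicit H are not written.
Heavy atoms by element → Br:1, C:7, N:1, O:1.
Total: 10.

10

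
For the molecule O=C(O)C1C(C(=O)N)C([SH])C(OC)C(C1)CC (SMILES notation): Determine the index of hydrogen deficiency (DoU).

3

Molecular formula: C11H19NO4S.
DoU = (2C + 2 + N − H − X) / 2, where X is the halogen count and O/S are ignored.
    = (2·11 + 2 + 1 − 19 − 0) / 2 = 6 / 2 = 3.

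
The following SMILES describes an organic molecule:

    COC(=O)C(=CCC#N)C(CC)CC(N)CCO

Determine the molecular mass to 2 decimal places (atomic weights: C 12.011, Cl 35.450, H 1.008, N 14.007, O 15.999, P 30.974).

First, the molecular formula is C13H22N2O3 (counting implicit H from valence).
  C: 13 × 12.011 = 156.143
  H: 22 × 1.008 = 22.176
  N: 2 × 14.007 = 28.014
  O: 3 × 15.999 = 47.997
Sum: 13×12.011 + 22×1.008 + 2×14.007 + 3×15.999 = 254.330 → 254.33 g/mol.

254.33 g/mol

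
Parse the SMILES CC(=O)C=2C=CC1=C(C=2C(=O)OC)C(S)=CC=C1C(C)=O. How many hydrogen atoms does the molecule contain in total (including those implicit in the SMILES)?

Walk through each heavy atom and fill implicit hydrogens from standard valence (C 4, N 3, O 2, S 2, halogen 1):
  atom 1: C, bond orders sum to 1 (valence 4) → 3 H
  atom 2: C, bond orders sum to 4 (valence 4) → 0 H
  atom 3: O, bond orders sum to 2 (valence 2) → 0 H
  atom 4: C, bond orders sum to 4 (valence 4) → 0 H
  atom 5: C, bond orders sum to 3 (valence 4) → 1 H
  atom 6: C, bond orders sum to 3 (valence 4) → 1 H
  atom 7: C, bond orders sum to 4 (valence 4) → 0 H
  atom 8: C, bond orders sum to 4 (valence 4) → 0 H
  atom 9: C, bond orders sum to 4 (valence 4) → 0 H
  atom 10: C, bond orders sum to 4 (valence 4) → 0 H
  atom 11: O, bond orders sum to 2 (valence 2) → 0 H
  atom 12: O, bond orders sum to 2 (valence 2) → 0 H
  atom 13: C, bond orders sum to 1 (valence 4) → 3 H
  atom 14: C, bond orders sum to 4 (valence 4) → 0 H
  atom 15: S, bond orders sum to 1 (valence 2) → 1 H
  atom 16: C, bond orders sum to 3 (valence 4) → 1 H
  atom 17: C, bond orders sum to 3 (valence 4) → 1 H
  atom 18: C, bond orders sum to 4 (valence 4) → 0 H
  atom 19: C, bond orders sum to 4 (valence 4) → 0 H
  atom 20: C, bond orders sum to 1 (valence 4) → 3 H
  atom 21: O, bond orders sum to 2 (valence 2) → 0 H
Total hydrogens: 14.

14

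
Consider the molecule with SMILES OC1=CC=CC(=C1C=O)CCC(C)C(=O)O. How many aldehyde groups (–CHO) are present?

The aldehyde motif appears at heavy-atom position 8 in the SMILES.
Other groups present: 1 carboxylic acid, 1 hydroxyl.
Aldehyde count: 1.

1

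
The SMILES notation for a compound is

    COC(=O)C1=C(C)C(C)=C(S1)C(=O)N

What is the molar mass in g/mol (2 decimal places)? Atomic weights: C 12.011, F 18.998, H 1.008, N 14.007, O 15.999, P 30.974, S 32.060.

213.25 g/mol

First, the molecular formula is C9H11NO3S (counting implicit H from valence).
  C: 9 × 12.011 = 108.099
  H: 11 × 1.008 = 11.088
  N: 1 × 14.007 = 14.007
  O: 3 × 15.999 = 47.997
  S: 1 × 32.060 = 32.060
Sum: 9×12.011 + 11×1.008 + 1×14.007 + 3×15.999 + 1×32.060 = 213.251 → 213.25 g/mol.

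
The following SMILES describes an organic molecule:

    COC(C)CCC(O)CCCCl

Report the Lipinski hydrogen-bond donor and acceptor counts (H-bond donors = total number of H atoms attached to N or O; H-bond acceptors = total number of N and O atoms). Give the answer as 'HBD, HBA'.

1, 2

Donors: find every N or O and count the H atoms it carries.
  atom 2 (O): bond orders sum to 2 → 0 H
  atom 8 (O): bond orders sum to 1 → 1 H
Lipinski HBD = 1.
Acceptors: N atoms = 0, O atoms = 2 → HBA = 2.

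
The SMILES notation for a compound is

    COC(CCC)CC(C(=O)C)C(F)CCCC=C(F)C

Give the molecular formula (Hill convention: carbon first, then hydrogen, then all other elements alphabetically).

C16H28F2O2

Walk through each heavy atom and fill implicit hydrogens from standard valence (C 4, N 3, O 2, S 2, halogen 1):
  atom 1: C, bond orders sum to 1 (valence 4) → 3 H
  atom 2: O, bond orders sum to 2 (valence 2) → 0 H
  atom 3: C, bond orders sum to 3 (valence 4) → 1 H
  atom 4: C, bond orders sum to 2 (valence 4) → 2 H
  atom 5: C, bond orders sum to 2 (valence 4) → 2 H
  atom 6: C, bond orders sum to 1 (valence 4) → 3 H
  atom 7: C, bond orders sum to 2 (valence 4) → 2 H
  atom 8: C, bond orders sum to 3 (valence 4) → 1 H
  atom 9: C, bond orders sum to 4 (valence 4) → 0 H
  atom 10: O, bond orders sum to 2 (valence 2) → 0 H
  atom 11: C, bond orders sum to 1 (valence 4) → 3 H
  atom 12: C, bond orders sum to 3 (valence 4) → 1 H
  atom 13: F (halogen, monovalent) → 0 H
  atom 14: C, bond orders sum to 2 (valence 4) → 2 H
  atom 15: C, bond orders sum to 2 (valence 4) → 2 H
  atom 16: C, bond orders sum to 2 (valence 4) → 2 H
  atom 17: C, bond orders sum to 3 (valence 4) → 1 H
  atom 18: C, bond orders sum to 4 (valence 4) → 0 H
  atom 19: F (halogen, monovalent) → 0 H
  atom 20: C, bond orders sum to 1 (valence 4) → 3 H
Totals → C:16, H:28, F:2, O:2.
In Hill order: C16H28F2O2.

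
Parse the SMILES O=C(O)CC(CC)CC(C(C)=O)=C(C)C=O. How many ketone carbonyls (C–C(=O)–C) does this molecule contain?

The ketone motif appears at heavy-atom position 10 in the SMILES.
Other groups present: 1 aldehyde, 1 alkene, 1 carboxylic acid.
Ketone count: 1.

1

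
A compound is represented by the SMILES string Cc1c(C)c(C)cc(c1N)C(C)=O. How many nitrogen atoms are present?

1

Scan the SMILES for N atoms (remember two-letter symbols like Cl and Br are single atoms).
Nitrogen count: 1.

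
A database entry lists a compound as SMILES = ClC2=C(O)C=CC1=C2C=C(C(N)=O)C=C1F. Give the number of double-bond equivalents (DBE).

8

Molecular formula: C11H7ClFNO2.
DoU = (2C + 2 + N − H − X) / 2, where X is the halogen count and O/S are ignored.
    = (2·11 + 2 + 1 − 7 − 2) / 2 = 16 / 2 = 8.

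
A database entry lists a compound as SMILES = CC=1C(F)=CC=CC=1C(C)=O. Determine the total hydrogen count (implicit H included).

Walk through each heavy atom and fill implicit hydrogens from standard valence (C 4, N 3, O 2, S 2, halogen 1):
  atom 1: C, bond orders sum to 1 (valence 4) → 3 H
  atom 2: C, bond orders sum to 4 (valence 4) → 0 H
  atom 3: C, bond orders sum to 4 (valence 4) → 0 H
  atom 4: F (halogen, monovalent) → 0 H
  atom 5: C, bond orders sum to 3 (valence 4) → 1 H
  atom 6: C, bond orders sum to 3 (valence 4) → 1 H
  atom 7: C, bond orders sum to 3 (valence 4) → 1 H
  atom 8: C, bond orders sum to 4 (valence 4) → 0 H
  atom 9: C, bond orders sum to 4 (valence 4) → 0 H
  atom 10: C, bond orders sum to 1 (valence 4) → 3 H
  atom 11: O, bond orders sum to 2 (valence 2) → 0 H
Total hydrogens: 9.

9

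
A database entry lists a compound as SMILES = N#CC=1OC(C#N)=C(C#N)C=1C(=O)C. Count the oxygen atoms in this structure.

Scan the SMILES for O atoms (remember two-letter symbols like Cl and Br are single atoms).
Oxygen count: 2.

2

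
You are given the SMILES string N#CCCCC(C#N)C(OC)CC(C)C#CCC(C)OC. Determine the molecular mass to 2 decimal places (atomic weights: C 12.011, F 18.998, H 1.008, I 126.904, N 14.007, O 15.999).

First, the molecular formula is C17H26N2O2 (counting implicit H from valence).
  C: 17 × 12.011 = 204.187
  H: 26 × 1.008 = 26.208
  N: 2 × 14.007 = 28.014
  O: 2 × 15.999 = 31.998
Sum: 17×12.011 + 26×1.008 + 2×14.007 + 2×15.999 = 290.407 → 290.41 g/mol.

290.41 g/mol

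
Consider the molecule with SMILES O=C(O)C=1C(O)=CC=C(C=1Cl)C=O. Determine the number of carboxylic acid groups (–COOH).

The carboxylic acid motif appears at heavy-atom position 2 in the SMILES.
Other groups present: 1 aldehyde, 1 hydroxyl.
Carboxylic acid count: 1.

1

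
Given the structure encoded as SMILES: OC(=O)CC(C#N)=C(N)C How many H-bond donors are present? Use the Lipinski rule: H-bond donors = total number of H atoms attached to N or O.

Donors: find every N or O and count the H atoms it carries.
  atom 1 (O): bond orders sum to 1 → 1 H
  atom 3 (O): bond orders sum to 2 → 0 H
  atom 7 (N): bond orders sum to 3 → 0 H
  atom 9 (N): bond orders sum to 1 → 2 H
Lipinski HBD = 3.

3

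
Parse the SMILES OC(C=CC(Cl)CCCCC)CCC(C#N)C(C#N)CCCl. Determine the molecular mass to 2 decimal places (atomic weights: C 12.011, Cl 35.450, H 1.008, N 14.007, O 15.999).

345.31 g/mol

First, the molecular formula is C17H26Cl2N2O (counting implicit H from valence).
  C: 17 × 12.011 = 204.187
  Cl: 2 × 35.450 = 70.900
  H: 26 × 1.008 = 26.208
  N: 2 × 14.007 = 28.014
  O: 1 × 15.999 = 15.999
Sum: 17×12.011 + 2×35.450 + 26×1.008 + 2×14.007 + 1×15.999 = 345.308 → 345.31 g/mol.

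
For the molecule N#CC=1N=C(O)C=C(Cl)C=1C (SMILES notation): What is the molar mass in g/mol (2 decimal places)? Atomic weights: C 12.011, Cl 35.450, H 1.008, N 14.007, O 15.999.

First, the molecular formula is C7H5ClN2O (counting implicit H from valence).
  C: 7 × 12.011 = 84.077
  Cl: 1 × 35.450 = 35.450
  H: 5 × 1.008 = 5.040
  N: 2 × 14.007 = 28.014
  O: 1 × 15.999 = 15.999
Sum: 7×12.011 + 1×35.450 + 5×1.008 + 2×14.007 + 1×15.999 = 168.580 → 168.58 g/mol.

168.58 g/mol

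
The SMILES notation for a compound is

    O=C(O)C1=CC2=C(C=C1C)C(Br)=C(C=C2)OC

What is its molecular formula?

Walk through each heavy atom and fill implicit hydrogens from standard valence (C 4, N 3, O 2, S 2, halogen 1):
  atom 1: O, bond orders sum to 2 (valence 2) → 0 H
  atom 2: C, bond orders sum to 4 (valence 4) → 0 H
  atom 3: O, bond orders sum to 1 (valence 2) → 1 H
  atom 4: C, bond orders sum to 4 (valence 4) → 0 H
  atom 5: C, bond orders sum to 3 (valence 4) → 1 H
  atom 6: C, bond orders sum to 4 (valence 4) → 0 H
  atom 7: C, bond orders sum to 4 (valence 4) → 0 H
  atom 8: C, bond orders sum to 3 (valence 4) → 1 H
  atom 9: C, bond orders sum to 4 (valence 4) → 0 H
  atom 10: C, bond orders sum to 1 (valence 4) → 3 H
  atom 11: C, bond orders sum to 4 (valence 4) → 0 H
  atom 12: Br (halogen, monovalent) → 0 H
  atom 13: C, bond orders sum to 4 (valence 4) → 0 H
  atom 14: C, bond orders sum to 3 (valence 4) → 1 H
  atom 15: C, bond orders sum to 3 (valence 4) → 1 H
  atom 16: O, bond orders sum to 2 (valence 2) → 0 H
  atom 17: C, bond orders sum to 1 (valence 4) → 3 H
Totals → C:13, H:11, Br:1, O:3.

C13H11BrO3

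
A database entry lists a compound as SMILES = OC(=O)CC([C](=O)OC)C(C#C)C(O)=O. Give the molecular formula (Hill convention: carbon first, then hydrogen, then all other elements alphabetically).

Walk through each heavy atom and fill implicit hydrogens from standard valence (C 4, N 3, O 2, S 2, halogen 1):
  atom 1: O, bond orders sum to 1 (valence 2) → 1 H
  atom 2: C, bond orders sum to 4 (valence 4) → 0 H
  atom 3: O, bond orders sum to 2 (valence 2) → 0 H
  atom 4: C, bond orders sum to 2 (valence 4) → 2 H
  atom 5: C, bond orders sum to 3 (valence 4) → 1 H
  atom 6: C with explicit H count 0
  atom 7: O, bond orders sum to 2 (valence 2) → 0 H
  atom 8: O, bond orders sum to 2 (valence 2) → 0 H
  atom 9: C, bond orders sum to 1 (valence 4) → 3 H
  atom 10: C, bond orders sum to 3 (valence 4) → 1 H
  atom 11: C, bond orders sum to 4 (valence 4) → 0 H
  atom 12: C, bond orders sum to 3 (valence 4) → 1 H
  atom 13: C, bond orders sum to 4 (valence 4) → 0 H
  atom 14: O, bond orders sum to 1 (valence 2) → 1 H
  atom 15: O, bond orders sum to 2 (valence 2) → 0 H
Totals → C:9, H:10, O:6.
In Hill order: C9H10O6.

C9H10O6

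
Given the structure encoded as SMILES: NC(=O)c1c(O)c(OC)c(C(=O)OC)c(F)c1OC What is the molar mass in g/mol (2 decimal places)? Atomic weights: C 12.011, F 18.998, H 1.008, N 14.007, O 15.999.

First, the molecular formula is C11H12FNO6 (counting implicit H from valence).
  C: 11 × 12.011 = 132.121
  F: 1 × 18.998 = 18.998
  H: 12 × 1.008 = 12.096
  N: 1 × 14.007 = 14.007
  O: 6 × 15.999 = 95.994
Sum: 11×12.011 + 1×18.998 + 12×1.008 + 1×14.007 + 6×15.999 = 273.216 → 273.22 g/mol.

273.22 g/mol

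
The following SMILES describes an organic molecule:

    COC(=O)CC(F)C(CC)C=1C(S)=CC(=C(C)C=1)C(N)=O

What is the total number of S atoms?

1

Scan the SMILES for S atoms (remember two-letter symbols like Cl and Br are single atoms).
Sulfur count: 1.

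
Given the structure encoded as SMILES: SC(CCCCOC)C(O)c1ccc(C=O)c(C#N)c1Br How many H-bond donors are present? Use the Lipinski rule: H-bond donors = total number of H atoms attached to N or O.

Donors: find every N or O and count the H atoms it carries.
  atom 7 (O): bond orders sum to 2 → 0 H
  atom 10 (O): bond orders sum to 1 → 1 H
  atom 16 (O): bond orders sum to 2 → 0 H
  atom 19 (N): bond orders sum to 3 → 0 H
Lipinski HBD = 1.

1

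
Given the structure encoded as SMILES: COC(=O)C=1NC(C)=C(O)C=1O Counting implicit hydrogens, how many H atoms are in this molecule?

Walk through each heavy atom and fill implicit hydrogens from standard valence (C 4, N 3, O 2, S 2, halogen 1):
  atom 1: C, bond orders sum to 1 (valence 4) → 3 H
  atom 2: O, bond orders sum to 2 (valence 2) → 0 H
  atom 3: C, bond orders sum to 4 (valence 4) → 0 H
  atom 4: O, bond orders sum to 2 (valence 2) → 0 H
  atom 5: C, bond orders sum to 4 (valence 4) → 0 H
  atom 6: N, bond orders sum to 2 (valence 3) → 1 H
  atom 7: C, bond orders sum to 4 (valence 4) → 0 H
  atom 8: C, bond orders sum to 1 (valence 4) → 3 H
  atom 9: C, bond orders sum to 4 (valence 4) → 0 H
  atom 10: O, bond orders sum to 1 (valence 2) → 1 H
  atom 11: C, bond orders sum to 4 (valence 4) → 0 H
  atom 12: O, bond orders sum to 1 (valence 2) → 1 H
Total hydrogens: 9.

9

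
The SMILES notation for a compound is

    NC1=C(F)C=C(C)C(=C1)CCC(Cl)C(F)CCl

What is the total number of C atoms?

Count every carbon token in the SMILES (each C, including those in ring-closure positions and inside branches).
Carbon count: 12.

12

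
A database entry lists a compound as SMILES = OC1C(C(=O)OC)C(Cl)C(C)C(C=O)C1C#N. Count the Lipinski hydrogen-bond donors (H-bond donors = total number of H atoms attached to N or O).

1

Donors: find every N or O and count the H atoms it carries.
  atom 1 (O): bond orders sum to 1 → 1 H
  atom 5 (O): bond orders sum to 2 → 0 H
  atom 6 (O): bond orders sum to 2 → 0 H
  atom 14 (O): bond orders sum to 2 → 0 H
  atom 17 (N): bond orders sum to 3 → 0 H
Lipinski HBD = 1.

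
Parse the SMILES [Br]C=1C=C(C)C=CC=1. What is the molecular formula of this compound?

C7H7Br

Walk through each heavy atom and fill implicit hydrogens from standard valence (C 4, N 3, O 2, S 2, halogen 1):
  atom 1: Br with explicit H count 0
  atom 2: C, bond orders sum to 4 (valence 4) → 0 H
  atom 3: C, bond orders sum to 3 (valence 4) → 1 H
  atom 4: C, bond orders sum to 4 (valence 4) → 0 H
  atom 5: C, bond orders sum to 1 (valence 4) → 3 H
  atom 6: C, bond orders sum to 3 (valence 4) → 1 H
  atom 7: C, bond orders sum to 3 (valence 4) → 1 H
  atom 8: C, bond orders sum to 3 (valence 4) → 1 H
Totals → C:7, H:7, Br:1.
In Hill order: C7H7Br.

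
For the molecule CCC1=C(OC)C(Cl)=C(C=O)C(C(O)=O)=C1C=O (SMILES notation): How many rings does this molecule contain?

1

In SMILES, each pair of matching ring-closure digits denotes one ring-closing bond; the number of such bonds equals the number of independent rings.
Ring-closure bonds here: 1.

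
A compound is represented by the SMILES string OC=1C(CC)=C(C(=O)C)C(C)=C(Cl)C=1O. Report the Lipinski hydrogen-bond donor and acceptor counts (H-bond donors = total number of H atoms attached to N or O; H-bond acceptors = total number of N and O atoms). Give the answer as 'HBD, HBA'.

2, 3

Donors: find every N or O and count the H atoms it carries.
  atom 1 (O): bond orders sum to 1 → 1 H
  atom 8 (O): bond orders sum to 2 → 0 H
  atom 15 (O): bond orders sum to 1 → 1 H
Lipinski HBD = 2.
Acceptors: N atoms = 0, O atoms = 3 → HBA = 3.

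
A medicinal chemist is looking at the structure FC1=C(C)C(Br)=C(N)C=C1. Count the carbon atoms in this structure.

7

Count every carbon token in the SMILES (each C, including those in ring-closure positions and inside branches).
Carbon count: 7.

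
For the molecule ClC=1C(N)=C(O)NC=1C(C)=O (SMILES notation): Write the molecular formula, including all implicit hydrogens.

Walk through each heavy atom and fill implicit hydrogens from standard valence (C 4, N 3, O 2, S 2, halogen 1):
  atom 1: Cl (halogen, monovalent) → 0 H
  atom 2: C, bond orders sum to 4 (valence 4) → 0 H
  atom 3: C, bond orders sum to 4 (valence 4) → 0 H
  atom 4: N, bond orders sum to 1 (valence 3) → 2 H
  atom 5: C, bond orders sum to 4 (valence 4) → 0 H
  atom 6: O, bond orders sum to 1 (valence 2) → 1 H
  atom 7: N, bond orders sum to 2 (valence 3) → 1 H
  atom 8: C, bond orders sum to 4 (valence 4) → 0 H
  atom 9: C, bond orders sum to 4 (valence 4) → 0 H
  atom 10: C, bond orders sum to 1 (valence 4) → 3 H
  atom 11: O, bond orders sum to 2 (valence 2) → 0 H
Totals → C:6, H:7, Cl:1, N:2, O:2.
In Hill order: C6H7ClN2O2.

C6H7ClN2O2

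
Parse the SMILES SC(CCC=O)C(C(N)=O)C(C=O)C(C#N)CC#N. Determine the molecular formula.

C12H15N3O3S

Walk through each heavy atom and fill implicit hydrogens from standard valence (C 4, N 3, O 2, S 2, halogen 1):
  atom 1: S, bond orders sum to 1 (valence 2) → 1 H
  atom 2: C, bond orders sum to 3 (valence 4) → 1 H
  atom 3: C, bond orders sum to 2 (valence 4) → 2 H
  atom 4: C, bond orders sum to 2 (valence 4) → 2 H
  atom 5: C, bond orders sum to 3 (valence 4) → 1 H
  atom 6: O, bond orders sum to 2 (valence 2) → 0 H
  atom 7: C, bond orders sum to 3 (valence 4) → 1 H
  atom 8: C, bond orders sum to 4 (valence 4) → 0 H
  atom 9: N, bond orders sum to 1 (valence 3) → 2 H
  atom 10: O, bond orders sum to 2 (valence 2) → 0 H
  atom 11: C, bond orders sum to 3 (valence 4) → 1 H
  atom 12: C, bond orders sum to 3 (valence 4) → 1 H
  atom 13: O, bond orders sum to 2 (valence 2) → 0 H
  atom 14: C, bond orders sum to 3 (valence 4) → 1 H
  atom 15: C, bond orders sum to 4 (valence 4) → 0 H
  atom 16: N, bond orders sum to 3 (valence 3) → 0 H
  atom 17: C, bond orders sum to 2 (valence 4) → 2 H
  atom 18: C, bond orders sum to 4 (valence 4) → 0 H
  atom 19: N, bond orders sum to 3 (valence 3) → 0 H
Totals → C:12, H:15, N:3, O:3, S:1.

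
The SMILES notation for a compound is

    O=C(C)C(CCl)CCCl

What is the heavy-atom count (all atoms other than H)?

9

Every atom symbol written in the SMILES (organic subset) is one heavy atom; implicit H are not written.
Heavy atoms by element → C:6, Cl:2, O:1.
Total: 9.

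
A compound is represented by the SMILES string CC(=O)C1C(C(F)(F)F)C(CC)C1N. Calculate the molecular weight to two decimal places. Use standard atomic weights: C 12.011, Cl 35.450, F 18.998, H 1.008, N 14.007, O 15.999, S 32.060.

209.21 g/mol

First, the molecular formula is C9H14F3NO (counting implicit H from valence).
  C: 9 × 12.011 = 108.099
  F: 3 × 18.998 = 56.994
  H: 14 × 1.008 = 14.112
  N: 1 × 14.007 = 14.007
  O: 1 × 15.999 = 15.999
Sum: 9×12.011 + 3×18.998 + 14×1.008 + 1×14.007 + 1×15.999 = 209.211 → 209.21 g/mol.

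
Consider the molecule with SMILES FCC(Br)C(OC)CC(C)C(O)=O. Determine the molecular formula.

Walk through each heavy atom and fill implicit hydrogens from standard valence (C 4, N 3, O 2, S 2, halogen 1):
  atom 1: F (halogen, monovalent) → 0 H
  atom 2: C, bond orders sum to 2 (valence 4) → 2 H
  atom 3: C, bond orders sum to 3 (valence 4) → 1 H
  atom 4: Br (halogen, monovalent) → 0 H
  atom 5: C, bond orders sum to 3 (valence 4) → 1 H
  atom 6: O, bond orders sum to 2 (valence 2) → 0 H
  atom 7: C, bond orders sum to 1 (valence 4) → 3 H
  atom 8: C, bond orders sum to 2 (valence 4) → 2 H
  atom 9: C, bond orders sum to 3 (valence 4) → 1 H
  atom 10: C, bond orders sum to 1 (valence 4) → 3 H
  atom 11: C, bond orders sum to 4 (valence 4) → 0 H
  atom 12: O, bond orders sum to 1 (valence 2) → 1 H
  atom 13: O, bond orders sum to 2 (valence 2) → 0 H
Totals → C:8, H:14, Br:1, F:1, O:3.
In Hill order: C8H14BrFO3.

C8H14BrFO3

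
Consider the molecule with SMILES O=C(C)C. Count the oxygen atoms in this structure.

1

Scan the SMILES for O atoms (remember two-letter symbols like Cl and Br are single atoms).
Oxygen count: 1.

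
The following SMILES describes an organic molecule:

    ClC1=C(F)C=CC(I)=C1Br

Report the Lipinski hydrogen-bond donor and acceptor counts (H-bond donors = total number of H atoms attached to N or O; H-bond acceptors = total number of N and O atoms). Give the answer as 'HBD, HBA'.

Donors: find every N or O and count the H atoms it carries.
  (no N or O atoms present)
Lipinski HBD = 0.
Acceptors: N atoms = 0, O atoms = 0 → HBA = 0.

0, 0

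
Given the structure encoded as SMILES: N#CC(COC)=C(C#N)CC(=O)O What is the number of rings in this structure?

0

In SMILES, each pair of matching ring-closure digits denotes one ring-closing bond; the number of such bonds equals the number of independent rings.
Ring-closure bonds here: 0.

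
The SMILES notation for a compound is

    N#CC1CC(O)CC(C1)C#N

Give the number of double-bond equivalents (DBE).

Degree of unsaturation = (number of rings) + (number of π bonds).
Ring closures in the SMILES: 1.
π bonds: 2 triple bonds (each 2 DoU) → 4 DoU from unsaturation.
Total DoU = 1 + 4 = 5.

5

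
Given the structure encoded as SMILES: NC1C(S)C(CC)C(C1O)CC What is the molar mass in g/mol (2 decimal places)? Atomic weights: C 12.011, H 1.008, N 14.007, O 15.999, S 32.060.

First, the molecular formula is C9H19NOS (counting implicit H from valence).
  C: 9 × 12.011 = 108.099
  H: 19 × 1.008 = 19.152
  N: 1 × 14.007 = 14.007
  O: 1 × 15.999 = 15.999
  S: 1 × 32.060 = 32.060
Sum: 9×12.011 + 19×1.008 + 1×14.007 + 1×15.999 + 1×32.060 = 189.317 → 189.32 g/mol.

189.32 g/mol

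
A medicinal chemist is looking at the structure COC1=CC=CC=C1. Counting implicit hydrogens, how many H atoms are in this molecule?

Walk through each heavy atom and fill implicit hydrogens from standard valence (C 4, N 3, O 2, S 2, halogen 1):
  atom 1: C, bond orders sum to 1 (valence 4) → 3 H
  atom 2: O, bond orders sum to 2 (valence 2) → 0 H
  atom 3: C, bond orders sum to 4 (valence 4) → 0 H
  atom 4: C, bond orders sum to 3 (valence 4) → 1 H
  atom 5: C, bond orders sum to 3 (valence 4) → 1 H
  atom 6: C, bond orders sum to 3 (valence 4) → 1 H
  atom 7: C, bond orders sum to 3 (valence 4) → 1 H
  atom 8: C, bond orders sum to 3 (valence 4) → 1 H
Total hydrogens: 8.

8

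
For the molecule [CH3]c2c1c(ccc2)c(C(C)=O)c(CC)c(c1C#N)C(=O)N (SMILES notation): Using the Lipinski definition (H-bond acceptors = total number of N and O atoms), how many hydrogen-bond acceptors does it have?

4

N atoms: 2; O atoms: 2.
Lipinski HBA = 2 + 2 = 4.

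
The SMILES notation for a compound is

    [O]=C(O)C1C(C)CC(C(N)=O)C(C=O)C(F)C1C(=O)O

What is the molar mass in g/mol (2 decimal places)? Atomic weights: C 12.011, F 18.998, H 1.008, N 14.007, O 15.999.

First, the molecular formula is C12H16FNO6 (counting implicit H from valence).
  C: 12 × 12.011 = 144.132
  F: 1 × 18.998 = 18.998
  H: 16 × 1.008 = 16.128
  N: 1 × 14.007 = 14.007
  O: 6 × 15.999 = 95.994
Sum: 12×12.011 + 1×18.998 + 16×1.008 + 1×14.007 + 6×15.999 = 289.259 → 289.26 g/mol.

289.26 g/mol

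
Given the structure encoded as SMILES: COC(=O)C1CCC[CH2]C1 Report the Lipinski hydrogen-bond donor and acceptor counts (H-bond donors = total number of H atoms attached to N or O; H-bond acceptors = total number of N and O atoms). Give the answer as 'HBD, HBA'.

Donors: find every N or O and count the H atoms it carries.
  atom 2 (O): bond orders sum to 2 → 0 H
  atom 4 (O): bond orders sum to 2 → 0 H
Lipinski HBD = 0.
Acceptors: N atoms = 0, O atoms = 2 → HBA = 2.

0, 2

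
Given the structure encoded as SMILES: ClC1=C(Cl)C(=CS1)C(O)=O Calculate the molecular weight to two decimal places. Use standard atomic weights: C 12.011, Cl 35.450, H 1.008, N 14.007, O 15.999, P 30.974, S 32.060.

First, the molecular formula is C5H2Cl2O2S (counting implicit H from valence).
  C: 5 × 12.011 = 60.055
  Cl: 2 × 35.450 = 70.900
  H: 2 × 1.008 = 2.016
  O: 2 × 15.999 = 31.998
  S: 1 × 32.060 = 32.060
Sum: 5×12.011 + 2×35.450 + 2×1.008 + 2×15.999 + 1×32.060 = 197.029 → 197.03 g/mol.

197.03 g/mol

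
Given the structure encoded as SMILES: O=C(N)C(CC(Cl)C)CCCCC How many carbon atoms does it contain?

10

Count every carbon token in the SMILES (each C, including those in ring-closure positions and inside branches).
Carbon count: 10.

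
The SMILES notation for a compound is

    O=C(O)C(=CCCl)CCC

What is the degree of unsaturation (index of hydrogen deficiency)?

Degree of unsaturation = (number of rings) + (number of π bonds).
Ring closures in the SMILES: 0.
π bonds: 2 double bonds (each 1 DoU) → 2 DoU from unsaturation.
Total DoU = 0 + 2 = 2.

2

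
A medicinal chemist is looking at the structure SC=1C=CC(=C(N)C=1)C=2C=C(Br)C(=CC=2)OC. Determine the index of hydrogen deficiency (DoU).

Degree of unsaturation = (number of rings) + (number of π bonds).
Ring closures in the SMILES: 2.
π bonds: 6 double bonds (each 1 DoU) → 6 DoU from unsaturation.
Total DoU = 2 + 6 = 8.

8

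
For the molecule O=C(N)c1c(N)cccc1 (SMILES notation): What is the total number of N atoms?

Scan the SMILES for N atoms (remember two-letter symbols like Cl and Br are single atoms).
Nitrogen count: 2.

2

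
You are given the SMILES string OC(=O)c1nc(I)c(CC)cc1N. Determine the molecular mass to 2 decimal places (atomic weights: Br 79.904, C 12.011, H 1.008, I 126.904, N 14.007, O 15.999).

292.08 g/mol

First, the molecular formula is C8H9IN2O2 (counting implicit H from valence).
  C: 8 × 12.011 = 96.088
  H: 9 × 1.008 = 9.072
  I: 1 × 126.904 = 126.904
  N: 2 × 14.007 = 28.014
  O: 2 × 15.999 = 31.998
Sum: 8×12.011 + 9×1.008 + 1×126.904 + 2×14.007 + 2×15.999 = 292.076 → 292.08 g/mol.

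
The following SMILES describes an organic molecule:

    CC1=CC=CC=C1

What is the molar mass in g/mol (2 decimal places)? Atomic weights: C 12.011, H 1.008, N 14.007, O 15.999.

First, the molecular formula is C7H8 (counting implicit H from valence).
  C: 7 × 12.011 = 84.077
  H: 8 × 1.008 = 8.064
Sum: 7×12.011 + 8×1.008 = 92.141 → 92.14 g/mol.

92.14 g/mol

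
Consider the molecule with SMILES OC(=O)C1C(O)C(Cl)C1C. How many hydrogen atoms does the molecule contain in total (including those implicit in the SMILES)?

Walk through each heavy atom and fill implicit hydrogens from standard valence (C 4, N 3, O 2, S 2, halogen 1):
  atom 1: O, bond orders sum to 1 (valence 2) → 1 H
  atom 2: C, bond orders sum to 4 (valence 4) → 0 H
  atom 3: O, bond orders sum to 2 (valence 2) → 0 H
  atom 4: C, bond orders sum to 3 (valence 4) → 1 H
  atom 5: C, bond orders sum to 3 (valence 4) → 1 H
  atom 6: O, bond orders sum to 1 (valence 2) → 1 H
  atom 7: C, bond orders sum to 3 (valence 4) → 1 H
  atom 8: Cl (halogen, monovalent) → 0 H
  atom 9: C, bond orders sum to 3 (valence 4) → 1 H
  atom 10: C, bond orders sum to 1 (valence 4) → 3 H
Total hydrogens: 9.

9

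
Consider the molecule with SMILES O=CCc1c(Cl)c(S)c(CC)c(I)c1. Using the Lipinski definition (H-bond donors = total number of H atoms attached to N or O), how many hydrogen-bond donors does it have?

Donors: find every N or O and count the H atoms it carries.
  atom 1 (O): bond orders sum to 2 → 0 H
Lipinski HBD = 0.

0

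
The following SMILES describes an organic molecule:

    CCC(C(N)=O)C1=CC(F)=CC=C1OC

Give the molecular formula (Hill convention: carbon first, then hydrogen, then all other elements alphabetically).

C11H14FNO2

Walk through each heavy atom and fill implicit hydrogens from standard valence (C 4, N 3, O 2, S 2, halogen 1):
  atom 1: C, bond orders sum to 1 (valence 4) → 3 H
  atom 2: C, bond orders sum to 2 (valence 4) → 2 H
  atom 3: C, bond orders sum to 3 (valence 4) → 1 H
  atom 4: C, bond orders sum to 4 (valence 4) → 0 H
  atom 5: N, bond orders sum to 1 (valence 3) → 2 H
  atom 6: O, bond orders sum to 2 (valence 2) → 0 H
  atom 7: C, bond orders sum to 4 (valence 4) → 0 H
  atom 8: C, bond orders sum to 3 (valence 4) → 1 H
  atom 9: C, bond orders sum to 4 (valence 4) → 0 H
  atom 10: F (halogen, monovalent) → 0 H
  atom 11: C, bond orders sum to 3 (valence 4) → 1 H
  atom 12: C, bond orders sum to 3 (valence 4) → 1 H
  atom 13: C, bond orders sum to 4 (valence 4) → 0 H
  atom 14: O, bond orders sum to 2 (valence 2) → 0 H
  atom 15: C, bond orders sum to 1 (valence 4) → 3 H
Totals → C:11, H:14, F:1, N:1, O:2.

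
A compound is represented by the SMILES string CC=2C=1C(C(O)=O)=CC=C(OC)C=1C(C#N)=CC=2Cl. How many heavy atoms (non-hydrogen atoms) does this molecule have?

Every atom symbol written in the SMILES (organic subset) is one heavy atom; implicit H are not written.
Heavy atoms by element → C:14, Cl:1, N:1, O:3.
Total: 19.

19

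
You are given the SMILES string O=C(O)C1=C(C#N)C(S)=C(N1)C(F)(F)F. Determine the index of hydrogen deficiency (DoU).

6

Degree of unsaturation = (number of rings) + (number of π bonds).
Ring closures in the SMILES: 1.
π bonds: 3 double bonds (each 1 DoU), 1 triple bond (each 2 DoU) → 5 DoU from unsaturation.
Total DoU = 1 + 5 = 6.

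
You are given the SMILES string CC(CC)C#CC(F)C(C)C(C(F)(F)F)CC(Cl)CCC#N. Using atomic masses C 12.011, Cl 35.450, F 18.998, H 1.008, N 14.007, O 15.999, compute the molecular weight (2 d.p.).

339.80 g/mol

First, the molecular formula is C16H22ClF4N (counting implicit H from valence).
  C: 16 × 12.011 = 192.176
  Cl: 1 × 35.450 = 35.450
  F: 4 × 18.998 = 75.992
  H: 22 × 1.008 = 22.176
  N: 1 × 14.007 = 14.007
Sum: 16×12.011 + 1×35.450 + 4×18.998 + 22×1.008 + 1×14.007 = 339.801 → 339.80 g/mol.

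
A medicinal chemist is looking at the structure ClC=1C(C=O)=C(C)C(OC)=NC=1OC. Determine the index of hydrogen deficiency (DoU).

Degree of unsaturation = (number of rings) + (number of π bonds).
Ring closures in the SMILES: 1.
π bonds: 4 double bonds (each 1 DoU) → 4 DoU from unsaturation.
Total DoU = 1 + 4 = 5.

5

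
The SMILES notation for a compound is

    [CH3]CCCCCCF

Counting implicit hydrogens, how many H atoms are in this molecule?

15

Walk through each heavy atom and fill implicit hydrogens from standard valence (C 4, N 3, O 2, S 2, halogen 1):
  atom 1: C with explicit H count 3
  atom 2: C, bond orders sum to 2 (valence 4) → 2 H
  atom 3: C, bond orders sum to 2 (valence 4) → 2 H
  atom 4: C, bond orders sum to 2 (valence 4) → 2 H
  atom 5: C, bond orders sum to 2 (valence 4) → 2 H
  atom 6: C, bond orders sum to 2 (valence 4) → 2 H
  atom 7: C, bond orders sum to 2 (valence 4) → 2 H
  atom 8: F (halogen, monovalent) → 0 H
Total hydrogens: 15.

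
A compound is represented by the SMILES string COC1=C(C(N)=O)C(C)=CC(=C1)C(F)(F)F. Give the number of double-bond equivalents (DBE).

5

Degree of unsaturation = (number of rings) + (number of π bonds).
Ring closures in the SMILES: 1.
π bonds: 4 double bonds (each 1 DoU) → 4 DoU from unsaturation.
Total DoU = 1 + 4 = 5.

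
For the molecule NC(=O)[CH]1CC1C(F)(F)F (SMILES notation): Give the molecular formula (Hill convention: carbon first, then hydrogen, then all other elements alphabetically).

Walk through each heavy atom and fill implicit hydrogens from standard valence (C 4, N 3, O 2, S 2, halogen 1):
  atom 1: N, bond orders sum to 1 (valence 3) → 2 H
  atom 2: C, bond orders sum to 4 (valence 4) → 0 H
  atom 3: O, bond orders sum to 2 (valence 2) → 0 H
  atom 4: C with explicit H count 1
  atom 5: C, bond orders sum to 2 (valence 4) → 2 H
  atom 6: C, bond orders sum to 3 (valence 4) → 1 H
  atom 7: C, bond orders sum to 4 (valence 4) → 0 H
  atom 8: F (halogen, monovalent) → 0 H
  atom 9: F (halogen, monovalent) → 0 H
  atom 10: F (halogen, monovalent) → 0 H
Totals → C:5, H:6, F:3, N:1, O:1.
In Hill order: C5H6F3NO.

C5H6F3NO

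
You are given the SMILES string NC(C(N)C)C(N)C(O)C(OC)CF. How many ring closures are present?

0

In SMILES, each pair of matching ring-closure digits denotes one ring-closing bond; the number of such bonds equals the number of independent rings.
Ring-closure bonds here: 0.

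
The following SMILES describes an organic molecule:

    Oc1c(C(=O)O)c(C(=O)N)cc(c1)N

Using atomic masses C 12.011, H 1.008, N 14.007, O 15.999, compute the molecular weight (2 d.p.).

First, the molecular formula is C8H8N2O4 (counting implicit H from valence).
  C: 8 × 12.011 = 96.088
  H: 8 × 1.008 = 8.064
  N: 2 × 14.007 = 28.014
  O: 4 × 15.999 = 63.996
Sum: 8×12.011 + 8×1.008 + 2×14.007 + 4×15.999 = 196.162 → 196.16 g/mol.

196.16 g/mol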